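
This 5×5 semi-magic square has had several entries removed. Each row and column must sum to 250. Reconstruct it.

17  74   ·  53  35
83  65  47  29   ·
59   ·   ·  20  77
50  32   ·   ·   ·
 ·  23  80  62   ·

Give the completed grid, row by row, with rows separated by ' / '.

Using row 1: 17 + 74 + 53 + 35 + ? → (1,3) = 250 − 179 = 71.
Using row 2: 83 + 65 + 47 + 29 + ? → (2,5) = 250 − 224 = 26.
From column 1, 250 − (17 + 83 + 59 + 50) gives (5,1) = 41.
The remaining cell in column 2 is (3,2) = 250 − 194 = 56.
Column 4 needs 250; the known cells sum to 164, so (4,4) = 86.
From row 3, 250 − (59 + 56 + 20 + 77) gives (3,3) = 38.
Row 5 needs 250; the known cells sum to 206, so (5,5) = 44.
Column 3: 71 + 47 + 38 + 80 + ? = 250, so (4,3) = 14.
Column 5: 35 + 26 + 77 + 44 + ? = 250, so (4,5) = 68.

17 74 71 53 35 / 83 65 47 29 26 / 59 56 38 20 77 / 50 32 14 86 68 / 41 23 80 62 44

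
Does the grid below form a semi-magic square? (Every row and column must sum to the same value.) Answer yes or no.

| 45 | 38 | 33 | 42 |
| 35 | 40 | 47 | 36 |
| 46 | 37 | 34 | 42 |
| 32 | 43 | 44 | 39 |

Row 1: 45 + 38 + 33 + 42 = 158.
Row 2: 35 + 40 + 47 + 36 = 158.
Row 3: 46 + 37 + 34 + 42 = 159.
Row 4: 32 + 43 + 44 + 39 = 158.
Column 1: 45 + 35 + 46 + 32 = 158.
Column 2: 38 + 40 + 37 + 43 = 158.
Column 3: 33 + 47 + 34 + 44 = 158.
Column 4: 42 + 36 + 42 + 39 = 159.

No — row 4 sums to 158 but row 3 sums to 159.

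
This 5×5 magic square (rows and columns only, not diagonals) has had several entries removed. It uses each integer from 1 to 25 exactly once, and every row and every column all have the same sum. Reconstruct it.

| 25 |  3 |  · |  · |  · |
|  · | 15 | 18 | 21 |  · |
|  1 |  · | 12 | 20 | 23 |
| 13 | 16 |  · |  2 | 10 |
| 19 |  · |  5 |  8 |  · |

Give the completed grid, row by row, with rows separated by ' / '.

The entries are 1 through 25, which sum to 325, so each line sums to 325/5 = 65.
The remaining cell in row 3 is (3,2) = 65 − 56 = 9.
Row 4 must total 65; the given cells sum to 41, so (4,3) = 24.
Column 1 must total 65; the given cells sum to 58, so (2,1) = 7.
Using column 2: 3 + 15 + 9 + 16 + ? → (5,2) = 65 − 43 = 22.
Column 3: 18 + 12 + 24 + 5 + ? = 65, so (1,3) = 6.
Using column 4: 21 + 20 + 2 + 8 + ? → (1,4) = 65 − 51 = 14.
From row 1, 65 − (25 + 3 + 6 + 14) gives (1,5) = 17.
Row 2 needs 65; the known cells sum to 61, so (2,5) = 4.
Row 5 needs 65; the known cells sum to 54, so (5,5) = 11.

25 3 6 14 17 / 7 15 18 21 4 / 1 9 12 20 23 / 13 16 24 2 10 / 19 22 5 8 11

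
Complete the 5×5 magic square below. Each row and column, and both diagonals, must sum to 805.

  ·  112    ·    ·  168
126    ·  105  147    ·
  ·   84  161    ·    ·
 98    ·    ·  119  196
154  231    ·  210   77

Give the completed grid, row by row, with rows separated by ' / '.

245 112 189 91 168 / 126 203 105 147 224 / 182 84 161 238 140 / 98 175 217 119 196 / 154 231 133 210 77

Using row 5: 154 + 231 + 210 + 77 + ? → (5,3) = 805 − 672 = 133.
Anti-diagonal: 168 + 147 + 161 + 154 + ? = 805, so (4,2) = 175.
Row 4 needs 805; the known cells sum to 588, so (4,3) = 217.
Using column 2: 112 + 84 + 175 + 231 + ? → (2,2) = 805 − 602 = 203.
The remaining cell in column 3 is (1,3) = 805 − 616 = 189.
From main diagonal, 805 − (203 + 161 + 119 + 77) gives (1,1) = 245.
Row 1 needs 805; the known cells sum to 714, so (1,4) = 91.
Row 2: 126 + 203 + 105 + 147 + ? = 805, so (2,5) = 224.
The remaining cell in column 1 is (3,1) = 805 − 623 = 182.
Column 4 must total 805; the given cells sum to 567, so (3,4) = 238.
From column 5, 805 − (168 + 224 + 196 + 77) gives (3,5) = 140.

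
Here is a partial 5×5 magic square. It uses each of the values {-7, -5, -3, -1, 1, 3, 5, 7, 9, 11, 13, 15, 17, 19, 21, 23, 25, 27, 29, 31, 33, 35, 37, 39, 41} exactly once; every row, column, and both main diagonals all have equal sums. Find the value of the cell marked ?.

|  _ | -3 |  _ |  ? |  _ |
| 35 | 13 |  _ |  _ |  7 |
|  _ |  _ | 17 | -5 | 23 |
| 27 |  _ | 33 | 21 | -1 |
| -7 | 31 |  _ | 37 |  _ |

The 25 entries sum to 425, so each line sums to 425/5 = 85.
Row 4 needs 85; the known cells sum to 80, so (4,2) = 5.
The remaining cell in column 2 is (3,2) = 85 − 46 = 39.
The remaining cell in row 3 is (3,1) = 85 − 74 = 11.
Using column 1: 35 + 11 + 27 + (-7) + ? → (1,1) = 85 − 66 = 19.
Main diagonal must total 85; the given cells sum to 70, so (5,5) = 15.
From row 5, 85 − (-7 + 31 + 37 + 15) gives (5,3) = 9.
Column 5 must total 85; the given cells sum to 44, so (1,5) = 41.
Using anti-diagonal: 41 + 17 + 5 + (-7) + ? → (2,4) = 85 − 56 = 29.
Row 2 must total 85; the given cells sum to 84, so (2,3) = 1.
Using column 3: 1 + 17 + 33 + 9 + ? → (1,3) = 85 − 60 = 25.
Column 4 must total 85; the given cells sum to 82, so (1,4) = 3.

3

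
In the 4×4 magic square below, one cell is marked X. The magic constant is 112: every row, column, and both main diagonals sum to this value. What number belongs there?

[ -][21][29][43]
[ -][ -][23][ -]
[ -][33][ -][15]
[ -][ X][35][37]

Using row 1: 21 + 29 + 43 + ? → (1,1) = 112 − 93 = 19.
Column 3 must total 112; the given cells sum to 87, so (3,3) = 25.
Column 4 must total 112; the given cells sum to 95, so (2,4) = 17.
Main diagonal must total 112; the given cells sum to 81, so (2,2) = 31.
Anti-diagonal needs 112; the known cells sum to 99, so (4,1) = 13.
Using row 2: 31 + 23 + 17 + ? → (2,1) = 112 − 71 = 41.
From row 3, 112 − (33 + 25 + 15) gives (3,1) = 39.
Using row 4: 13 + 35 + 37 + ? → (4,2) = 112 − 85 = 27.

27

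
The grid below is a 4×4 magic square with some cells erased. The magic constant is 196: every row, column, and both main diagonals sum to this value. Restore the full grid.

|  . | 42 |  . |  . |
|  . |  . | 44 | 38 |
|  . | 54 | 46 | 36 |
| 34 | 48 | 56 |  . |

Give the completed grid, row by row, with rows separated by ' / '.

Row 3 needs 196; the known cells sum to 136, so (3,1) = 60.
Using row 4: 34 + 48 + 56 + ? → (4,4) = 196 − 138 = 58.
Column 2 must total 196; the given cells sum to 144, so (2,2) = 52.
The remaining cell in column 3 is (1,3) = 196 − 146 = 50.
Column 4 must total 196; the given cells sum to 132, so (1,4) = 64.
Using main diagonal: 52 + 46 + 58 + ? → (1,1) = 196 − 156 = 40.
Row 2 must total 196; the given cells sum to 134, so (2,1) = 62.

40 42 50 64 / 62 52 44 38 / 60 54 46 36 / 34 48 56 58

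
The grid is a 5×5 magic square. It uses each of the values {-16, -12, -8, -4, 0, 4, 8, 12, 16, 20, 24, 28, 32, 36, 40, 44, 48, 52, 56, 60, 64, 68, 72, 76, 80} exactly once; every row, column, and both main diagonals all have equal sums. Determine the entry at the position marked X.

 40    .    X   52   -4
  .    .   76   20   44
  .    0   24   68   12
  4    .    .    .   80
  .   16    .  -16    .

8

The 25 entries sum to 800, so each line sums to 800/5 = 160.
From row 3, 160 − (0 + 24 + 68 + 12) gives (3,1) = 56.
Using column 4: 52 + 20 + 68 + (-16) + ? → (4,4) = 160 − 124 = 36.
From column 5, 160 − (-4 + 44 + 12 + 80) gives (5,5) = 28.
From main diagonal, 160 − (40 + 24 + 36 + 28) gives (2,2) = 32.
From row 2, 160 − (32 + 76 + 20 + 44) gives (2,1) = -12.
Column 1 needs 160; the known cells sum to 88, so (5,1) = 72.
From anti-diagonal, 160 − (-4 + 20 + 24 + 72) gives (4,2) = 48.
Row 4: 4 + 48 + 36 + 80 + ? = 160, so (4,3) = -8.
The remaining cell in row 5 is (5,3) = 160 − 100 = 60.
Using column 2: 32 + 0 + 48 + 16 + ? → (1,2) = 160 − 96 = 64.
From column 3, 160 − (76 + 24 + (-8) + 60) gives (1,3) = 8.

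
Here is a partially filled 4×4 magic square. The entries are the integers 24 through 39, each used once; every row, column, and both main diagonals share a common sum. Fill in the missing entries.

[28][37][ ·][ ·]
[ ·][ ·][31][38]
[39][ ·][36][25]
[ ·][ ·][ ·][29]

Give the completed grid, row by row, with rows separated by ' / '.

The entries are 24 through 39, which sum to 504, so each line sums to 504/4 = 126.
Row 3: 39 + 36 + 25 + ? = 126, so (3,2) = 26.
Column 4: 38 + 25 + 29 + ? = 126, so (1,4) = 34.
Main diagonal needs 126; the known cells sum to 93, so (2,2) = 33.
Anti-diagonal needs 126; the known cells sum to 91, so (4,1) = 35.
From row 1, 126 − (28 + 37 + 34) gives (1,3) = 27.
The remaining cell in row 2 is (2,1) = 126 − 102 = 24.
Column 2 needs 126; the known cells sum to 96, so (4,2) = 30.
Column 3 needs 126; the known cells sum to 94, so (4,3) = 32.

28 37 27 34 / 24 33 31 38 / 39 26 36 25 / 35 30 32 29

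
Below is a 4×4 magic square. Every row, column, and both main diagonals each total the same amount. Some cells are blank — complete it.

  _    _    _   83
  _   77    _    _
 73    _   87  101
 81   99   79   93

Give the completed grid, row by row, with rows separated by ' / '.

95 85 89 83 / 103 77 97 75 / 73 91 87 101 / 81 99 79 93

Row 4 is already complete: 81 + 99 + 79 + 93 = 352, so that is the magic constant.
The remaining cell in row 3 is (3,2) = 352 − 261 = 91.
Column 2 needs 352; the known cells sum to 267, so (1,2) = 85.
From column 4, 352 − (83 + 101 + 93) gives (2,4) = 75.
The remaining cell in main diagonal is (1,1) = 352 − 257 = 95.
The remaining cell in anti-diagonal is (2,3) = 352 − 255 = 97.
Row 1: 95 + 85 + 83 + ? = 352, so (1,3) = 89.
Row 2 needs 352; the known cells sum to 249, so (2,1) = 103.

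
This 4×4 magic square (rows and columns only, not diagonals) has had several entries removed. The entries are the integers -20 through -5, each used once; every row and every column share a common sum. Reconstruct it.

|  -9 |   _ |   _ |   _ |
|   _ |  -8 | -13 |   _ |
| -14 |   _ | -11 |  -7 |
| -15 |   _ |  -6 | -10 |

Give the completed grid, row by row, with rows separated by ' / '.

-9 -5 -20 -16 / -12 -8 -13 -17 / -14 -18 -11 -7 / -15 -19 -6 -10

The entries are -20 through -5, which sum to -200, so each line sums to -200/4 = -50.
Row 3: -14 + (-11) + (-7) + ? = -50, so (3,2) = -18.
Using row 4: -15 + (-6) + (-10) + ? → (4,2) = -50 − (-31) = -19.
Column 1: -9 + (-14) + (-15) + ? = -50, so (2,1) = -12.
Column 2: -8 + (-18) + (-19) + ? = -50, so (1,2) = -5.
The remaining cell in column 3 is (1,3) = -50 − (-30) = -20.
Row 1 must total -50; the given cells sum to -34, so (1,4) = -16.
Row 2 must total -50; the given cells sum to -33, so (2,4) = -17.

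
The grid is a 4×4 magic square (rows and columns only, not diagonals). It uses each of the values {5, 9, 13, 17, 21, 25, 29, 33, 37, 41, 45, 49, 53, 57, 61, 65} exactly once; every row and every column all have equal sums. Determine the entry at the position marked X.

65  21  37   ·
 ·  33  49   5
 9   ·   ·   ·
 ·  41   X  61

25

The 16 entries sum to 560, so each line sums to 560/4 = 140.
Row 1: 65 + 21 + 37 + ? = 140, so (1,4) = 17.
From row 2, 140 − (33 + 49 + 5) gives (2,1) = 53.
Using column 1: 65 + 53 + 9 + ? → (4,1) = 140 − 127 = 13.
Column 2: 21 + 33 + 41 + ? = 140, so (3,2) = 45.
Column 4 must total 140; the given cells sum to 83, so (3,4) = 57.
Row 3 needs 140; the known cells sum to 111, so (3,3) = 29.
Row 4 needs 140; the known cells sum to 115, so (4,3) = 25.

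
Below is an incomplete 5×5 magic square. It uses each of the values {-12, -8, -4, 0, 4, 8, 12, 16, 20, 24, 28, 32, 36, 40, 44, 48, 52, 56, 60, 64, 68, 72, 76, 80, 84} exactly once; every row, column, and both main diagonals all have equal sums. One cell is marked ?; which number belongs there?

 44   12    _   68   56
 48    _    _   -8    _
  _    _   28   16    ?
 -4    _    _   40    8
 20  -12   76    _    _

4

The 25 entries sum to 900, so each line sums to 900/5 = 180.
Row 1 needs 180; the known cells sum to 180, so (1,3) = 0.
The remaining cell in column 1 is (3,1) = 180 − 108 = 72.
From column 4, 180 − (68 + (-8) + 16 + 40) gives (5,4) = 64.
The remaining cell in anti-diagonal is (4,2) = 180 − 96 = 84.
From row 4, 180 − (-4 + 84 + 40 + 8) gives (4,3) = 52.
Row 5 must total 180; the given cells sum to 148, so (5,5) = 32.
Column 3 must total 180; the given cells sum to 156, so (2,3) = 24.
The remaining cell in main diagonal is (2,2) = 180 − 144 = 36.
The remaining cell in row 2 is (2,5) = 180 − 100 = 80.
Column 2: 12 + 36 + 84 + (-12) + ? = 180, so (3,2) = 60.
From column 5, 180 − (56 + 80 + 8 + 32) gives (3,5) = 4.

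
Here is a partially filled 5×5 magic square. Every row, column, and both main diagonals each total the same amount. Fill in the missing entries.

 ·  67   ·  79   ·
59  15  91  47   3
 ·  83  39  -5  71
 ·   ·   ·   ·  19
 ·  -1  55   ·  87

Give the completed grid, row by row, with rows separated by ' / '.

Row 2 is already complete: 59 + 15 + 91 + 47 + 3 = 215, so that is the magic constant.
From row 3, 215 − (83 + 39 + (-5) + 71) gives (3,1) = 27.
Column 2: 67 + 15 + 83 + (-1) + ? = 215, so (4,2) = 51.
From column 5, 215 − (3 + 71 + 19 + 87) gives (1,5) = 35.
Using anti-diagonal: 35 + 47 + 39 + 51 + ? → (5,1) = 215 − 172 = 43.
Using row 5: 43 + (-1) + 55 + 87 + ? → (5,4) = 215 − 184 = 31.
Column 4: 79 + 47 + (-5) + 31 + ? = 215, so (4,4) = 63.
Main diagonal: 15 + 39 + 63 + 87 + ? = 215, so (1,1) = 11.
Row 1 must total 215; the given cells sum to 192, so (1,3) = 23.
Column 1 needs 215; the known cells sum to 140, so (4,1) = 75.
From column 3, 215 − (23 + 91 + 39 + 55) gives (4,3) = 7.

11 67 23 79 35 / 59 15 91 47 3 / 27 83 39 -5 71 / 75 51 7 63 19 / 43 -1 55 31 87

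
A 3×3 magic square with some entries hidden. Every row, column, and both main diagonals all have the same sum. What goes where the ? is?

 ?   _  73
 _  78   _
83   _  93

63

Anti-diagonal is complete and sums to 234; that is the magic constant.
From row 3, 234 − (83 + 93) gives (3,2) = 58.
From column 2, 234 − (78 + 58) gives (1,2) = 98.
The remaining cell in column 3 is (2,3) = 234 − 166 = 68.
Main diagonal: 78 + 93 + ? = 234, so (1,1) = 63.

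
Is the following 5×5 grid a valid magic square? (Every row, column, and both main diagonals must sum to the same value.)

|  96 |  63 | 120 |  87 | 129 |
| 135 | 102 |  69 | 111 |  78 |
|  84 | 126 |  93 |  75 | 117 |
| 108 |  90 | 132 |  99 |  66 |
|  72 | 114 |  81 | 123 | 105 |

Yes

Row 1: 96 + 63 + 120 + 87 + 129 = 495.
Row 2: 135 + 102 + 69 + 111 + 78 = 495.
Row 3: 84 + 126 + 93 + 75 + 117 = 495.
Row 4: 108 + 90 + 132 + 99 + 66 = 495.
Row 5: 72 + 114 + 81 + 123 + 105 = 495.
Column 1: 96 + 135 + 84 + 108 + 72 = 495.
Column 2: 63 + 102 + 126 + 90 + 114 = 495.
Column 3: 120 + 69 + 93 + 132 + 81 = 495.
Column 4: 87 + 111 + 75 + 99 + 123 = 495.
Column 5: 129 + 78 + 117 + 66 + 105 = 495.
Main diagonal: 96 + 102 + 93 + 99 + 105 = 495.
Anti-diagonal: 129 + 111 + 93 + 90 + 72 = 495.
All lines sum to 495.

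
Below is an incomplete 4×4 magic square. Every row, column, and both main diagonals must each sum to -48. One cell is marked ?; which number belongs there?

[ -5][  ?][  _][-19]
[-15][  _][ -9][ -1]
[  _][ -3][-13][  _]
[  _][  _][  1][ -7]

Row 2 needs -48; the known cells sum to -25, so (2,2) = -23.
From column 3, -48 − (-9 + (-13) + 1) gives (1,3) = -27.
Column 4 must total -48; the given cells sum to -27, so (3,4) = -21.
Anti-diagonal: -19 + (-9) + (-3) + ? = -48, so (4,1) = -17.
The remaining cell in row 1 is (1,2) = -48 − (-51) = 3.

3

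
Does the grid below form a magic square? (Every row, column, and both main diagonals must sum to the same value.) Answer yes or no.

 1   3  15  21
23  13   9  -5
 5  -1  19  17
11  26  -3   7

Row 1: 1 + 3 + 15 + 21 = 40.
Row 2: 23 + 13 + 9 + (-5) = 40.
Row 3: 5 + (-1) + 19 + 17 = 40.
Row 4: 11 + 26 + (-3) + 7 = 41.
Column 1: 1 + 23 + 5 + 11 = 40.
Column 2: 3 + 13 + (-1) + 26 = 41.
Column 3: 15 + 9 + 19 + (-3) = 40.
Column 4: 21 + (-5) + 17 + 7 = 40.
Main diagonal: 1 + 13 + 19 + 7 = 40.
Anti-diagonal: 21 + 9 + (-1) + 11 = 40.

No — column 3 sums to 40 but column 2 sums to 41.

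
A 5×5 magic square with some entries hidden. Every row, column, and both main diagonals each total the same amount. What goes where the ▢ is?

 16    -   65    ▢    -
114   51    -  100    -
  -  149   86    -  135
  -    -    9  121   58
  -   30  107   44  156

Main diagonal is complete and sums to 430; that is the magic constant.
From row 5, 430 − (30 + 107 + 44 + 156) gives (5,1) = 93.
Using column 3: 65 + 86 + 9 + 107 + ? → (2,3) = 430 − 267 = 163.
Using row 2: 114 + 51 + 163 + 100 + ? → (2,5) = 430 − 428 = 2.
Column 5 must total 430; the given cells sum to 351, so (1,5) = 79.
Anti-diagonal must total 430; the given cells sum to 358, so (4,2) = 72.
The remaining cell in row 4 is (4,1) = 430 − 260 = 170.
Column 1: 16 + 114 + 170 + 93 + ? = 430, so (3,1) = 37.
Using column 2: 51 + 149 + 72 + 30 + ? → (1,2) = 430 − 302 = 128.
Row 1 must total 430; the given cells sum to 288, so (1,4) = 142.

142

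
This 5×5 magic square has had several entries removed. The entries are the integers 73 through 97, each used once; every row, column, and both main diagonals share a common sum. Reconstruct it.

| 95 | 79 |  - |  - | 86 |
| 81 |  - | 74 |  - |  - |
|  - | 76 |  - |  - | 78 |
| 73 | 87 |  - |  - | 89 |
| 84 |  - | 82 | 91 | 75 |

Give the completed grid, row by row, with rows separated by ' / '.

The entries are 73 through 97, which sum to 2125, so each line sums to 2125/5 = 425.
Row 5: 84 + 82 + 91 + 75 + ? = 425, so (5,2) = 93.
The remaining cell in column 1 is (3,1) = 425 − 333 = 92.
Column 2 must total 425; the given cells sum to 335, so (2,2) = 90.
From column 5, 425 − (86 + 78 + 89 + 75) gives (2,5) = 97.
Row 2: 81 + 90 + 74 + 97 + ? = 425, so (2,4) = 83.
Anti-diagonal: 86 + 83 + 87 + 84 + ? = 425, so (3,3) = 85.
The remaining cell in row 3 is (3,4) = 425 − 331 = 94.
Main diagonal: 95 + 90 + 85 + 75 + ? = 425, so (4,4) = 80.
The remaining cell in row 4 is (4,3) = 425 − 329 = 96.
Column 3 needs 425; the known cells sum to 337, so (1,3) = 88.
The remaining cell in column 4 is (1,4) = 425 − 348 = 77.

95 79 88 77 86 / 81 90 74 83 97 / 92 76 85 94 78 / 73 87 96 80 89 / 84 93 82 91 75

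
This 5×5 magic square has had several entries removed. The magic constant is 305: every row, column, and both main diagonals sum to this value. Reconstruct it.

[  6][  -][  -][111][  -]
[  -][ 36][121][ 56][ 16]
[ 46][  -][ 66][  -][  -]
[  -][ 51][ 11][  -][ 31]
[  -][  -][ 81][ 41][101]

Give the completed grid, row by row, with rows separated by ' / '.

6 91 26 111 71 / 76 36 121 56 16 / 46 106 66 1 86 / 116 51 11 96 31 / 61 21 81 41 101

From row 2, 305 − (36 + 121 + 56 + 16) gives (2,1) = 76.
Using column 3: 121 + 66 + 11 + 81 + ? → (1,3) = 305 − 279 = 26.
The remaining cell in main diagonal is (4,4) = 305 − 209 = 96.
Row 4 must total 305; the given cells sum to 189, so (4,1) = 116.
Column 1 needs 305; the known cells sum to 244, so (5,1) = 61.
Column 4: 111 + 56 + 96 + 41 + ? = 305, so (3,4) = 1.
Anti-diagonal must total 305; the given cells sum to 234, so (1,5) = 71.
Row 1 needs 305; the known cells sum to 214, so (1,2) = 91.
Row 5: 61 + 81 + 41 + 101 + ? = 305, so (5,2) = 21.
Column 2 must total 305; the given cells sum to 199, so (3,2) = 106.
From column 5, 305 − (71 + 16 + 31 + 101) gives (3,5) = 86.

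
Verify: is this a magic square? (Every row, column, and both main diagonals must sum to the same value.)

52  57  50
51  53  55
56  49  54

Row 1: 52 + 57 + 50 = 159.
Row 2: 51 + 53 + 55 = 159.
Row 3: 56 + 49 + 54 = 159.
Column 1: 52 + 51 + 56 = 159.
Column 2: 57 + 53 + 49 = 159.
Column 3: 50 + 55 + 54 = 159.
Main diagonal: 52 + 53 + 54 = 159.
Anti-diagonal: 50 + 53 + 56 = 159.
All lines sum to 159.

Yes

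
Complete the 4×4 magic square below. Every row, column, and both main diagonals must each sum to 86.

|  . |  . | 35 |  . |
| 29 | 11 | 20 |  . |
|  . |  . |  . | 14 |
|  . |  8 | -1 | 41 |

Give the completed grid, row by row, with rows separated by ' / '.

2 44 35 5 / 29 11 20 26 / 17 23 32 14 / 38 8 -1 41

From row 2, 86 − (29 + 11 + 20) gives (2,4) = 26.
From row 4, 86 − (8 + (-1) + 41) gives (4,1) = 38.
Column 3 needs 86; the known cells sum to 54, so (3,3) = 32.
Column 4 needs 86; the known cells sum to 81, so (1,4) = 5.
Main diagonal: 11 + 32 + 41 + ? = 86, so (1,1) = 2.
Anti-diagonal must total 86; the given cells sum to 63, so (3,2) = 23.
Row 1: 2 + 35 + 5 + ? = 86, so (1,2) = 44.
Using row 3: 23 + 32 + 14 + ? → (3,1) = 86 − 69 = 17.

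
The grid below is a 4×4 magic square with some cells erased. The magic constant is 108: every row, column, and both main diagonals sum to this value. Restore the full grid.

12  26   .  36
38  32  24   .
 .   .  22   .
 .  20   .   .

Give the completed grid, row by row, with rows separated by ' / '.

12 26 34 36 / 38 32 24 14 / 40 30 22 16 / 18 20 28 42

Row 1 needs 108; the known cells sum to 74, so (1,3) = 34.
Row 2 needs 108; the known cells sum to 94, so (2,4) = 14.
Column 2 must total 108; the given cells sum to 78, so (3,2) = 30.
Column 3 needs 108; the known cells sum to 80, so (4,3) = 28.
Main diagonal: 12 + 32 + 22 + ? = 108, so (4,4) = 42.
Using anti-diagonal: 36 + 24 + 30 + ? → (4,1) = 108 − 90 = 18.
Column 1 needs 108; the known cells sum to 68, so (3,1) = 40.
The remaining cell in column 4 is (3,4) = 108 − 92 = 16.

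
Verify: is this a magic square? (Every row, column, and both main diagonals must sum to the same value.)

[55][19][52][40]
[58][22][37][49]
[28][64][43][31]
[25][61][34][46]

Yes

Row 1: 55 + 19 + 52 + 40 = 166.
Row 2: 58 + 22 + 37 + 49 = 166.
Row 3: 28 + 64 + 43 + 31 = 166.
Row 4: 25 + 61 + 34 + 46 = 166.
Column 1: 55 + 58 + 28 + 25 = 166.
Column 2: 19 + 22 + 64 + 61 = 166.
Column 3: 52 + 37 + 43 + 34 = 166.
Column 4: 40 + 49 + 31 + 46 = 166.
Main diagonal: 55 + 22 + 43 + 46 = 166.
Anti-diagonal: 40 + 37 + 64 + 25 = 166.
All lines sum to 166.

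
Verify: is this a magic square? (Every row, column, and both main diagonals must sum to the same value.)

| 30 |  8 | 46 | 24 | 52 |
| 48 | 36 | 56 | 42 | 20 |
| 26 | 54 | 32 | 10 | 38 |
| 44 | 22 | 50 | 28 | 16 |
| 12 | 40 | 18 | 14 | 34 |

No — column 5 sums to 160 but column 3 sums to 202.

Row 1: 30 + 8 + 46 + 24 + 52 = 160.
Row 2: 48 + 36 + 56 + 42 + 20 = 202.
Row 3: 26 + 54 + 32 + 10 + 38 = 160.
Row 4: 44 + 22 + 50 + 28 + 16 = 160.
Row 5: 12 + 40 + 18 + 14 + 34 = 118.
Column 1: 30 + 48 + 26 + 44 + 12 = 160.
Column 2: 8 + 36 + 54 + 22 + 40 = 160.
Column 3: 46 + 56 + 32 + 50 + 18 = 202.
Column 4: 24 + 42 + 10 + 28 + 14 = 118.
Column 5: 52 + 20 + 38 + 16 + 34 = 160.
Main diagonal: 30 + 36 + 32 + 28 + 34 = 160.
Anti-diagonal: 52 + 42 + 32 + 22 + 12 = 160.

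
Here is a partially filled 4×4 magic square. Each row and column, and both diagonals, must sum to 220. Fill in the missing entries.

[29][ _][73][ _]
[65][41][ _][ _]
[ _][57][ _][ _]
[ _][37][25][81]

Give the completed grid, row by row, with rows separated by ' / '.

29 85 73 33 / 65 41 53 61 / 49 57 69 45 / 77 37 25 81

Row 4 needs 220; the known cells sum to 143, so (4,1) = 77.
Using column 1: 29 + 65 + 77 + ? → (3,1) = 220 − 171 = 49.
Column 2 must total 220; the given cells sum to 135, so (1,2) = 85.
Main diagonal: 29 + 41 + 81 + ? = 220, so (3,3) = 69.
The remaining cell in row 1 is (1,4) = 220 − 187 = 33.
Using row 3: 49 + 57 + 69 + ? → (3,4) = 220 − 175 = 45.
Column 3 needs 220; the known cells sum to 167, so (2,3) = 53.
Using column 4: 33 + 45 + 81 + ? → (2,4) = 220 − 159 = 61.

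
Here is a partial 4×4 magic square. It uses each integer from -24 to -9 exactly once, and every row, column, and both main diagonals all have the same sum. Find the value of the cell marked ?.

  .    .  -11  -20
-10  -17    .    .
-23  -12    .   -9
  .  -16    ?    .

The entries are -24 through -9, which sum to -264, so each line sums to -264/4 = -66.
Row 3: -23 + (-12) + (-9) + ? = -66, so (3,3) = -22.
From column 2, -66 − (-17 + (-12) + (-16)) gives (1,2) = -21.
Row 1 needs -66; the known cells sum to -52, so (1,1) = -14.
Column 1 needs -66; the known cells sum to -47, so (4,1) = -19.
Using main diagonal: -14 + (-17) + (-22) + ? → (4,4) = -66 − (-53) = -13.
Anti-diagonal must total -66; the given cells sum to -51, so (2,3) = -15.
Using row 2: -10 + (-17) + (-15) + ? → (2,4) = -66 − (-42) = -24.
Row 4 must total -66; the given cells sum to -48, so (4,3) = -18.

-18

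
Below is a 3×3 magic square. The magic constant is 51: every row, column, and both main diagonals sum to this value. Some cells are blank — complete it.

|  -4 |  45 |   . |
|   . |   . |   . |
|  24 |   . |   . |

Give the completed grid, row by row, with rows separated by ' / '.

From row 1, 51 − (-4 + 45) gives (1,3) = 10.
Column 1 needs 51; the known cells sum to 20, so (2,1) = 31.
From anti-diagonal, 51 − (10 + 24) gives (2,2) = 17.
Using row 2: 31 + 17 + ? → (2,3) = 51 − 48 = 3.
From column 2, 51 − (45 + 17) gives (3,2) = -11.
Column 3: 10 + 3 + ? = 51, so (3,3) = 38.

-4 45 10 / 31 17 3 / 24 -11 38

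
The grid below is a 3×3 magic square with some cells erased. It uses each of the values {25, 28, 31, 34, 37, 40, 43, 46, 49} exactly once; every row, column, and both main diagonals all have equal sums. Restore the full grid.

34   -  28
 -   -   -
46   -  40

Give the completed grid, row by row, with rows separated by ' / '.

The 9 entries sum to 333, so each line sums to 333/3 = 111.
Row 1: 34 + 28 + ? = 111, so (1,2) = 49.
Using row 3: 46 + 40 + ? → (3,2) = 111 − 86 = 25.
Column 1: 34 + 46 + ? = 111, so (2,1) = 31.
Using column 2: 49 + 25 + ? → (2,2) = 111 − 74 = 37.
Column 3: 28 + 40 + ? = 111, so (2,3) = 43.

34 49 28 / 31 37 43 / 46 25 40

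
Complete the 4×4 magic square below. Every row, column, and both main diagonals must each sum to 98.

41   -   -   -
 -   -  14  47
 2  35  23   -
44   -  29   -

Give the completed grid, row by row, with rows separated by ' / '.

41 20 32 5 / 11 26 14 47 / 2 35 23 38 / 44 17 29 8

From row 3, 98 − (2 + 35 + 23) gives (3,4) = 38.
Using column 1: 41 + 2 + 44 + ? → (2,1) = 98 − 87 = 11.
Column 3 must total 98; the given cells sum to 66, so (1,3) = 32.
From anti-diagonal, 98 − (14 + 35 + 44) gives (1,4) = 5.
Using row 1: 41 + 32 + 5 + ? → (1,2) = 98 − 78 = 20.
Row 2 must total 98; the given cells sum to 72, so (2,2) = 26.
Column 2: 20 + 26 + 35 + ? = 98, so (4,2) = 17.
Column 4 needs 98; the known cells sum to 90, so (4,4) = 8.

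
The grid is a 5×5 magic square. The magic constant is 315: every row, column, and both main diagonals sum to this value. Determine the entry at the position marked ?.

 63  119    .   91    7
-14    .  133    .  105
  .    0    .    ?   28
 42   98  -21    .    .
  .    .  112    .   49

Row 1 needs 315; the known cells sum to 280, so (1,3) = 35.
Column 3: 35 + 133 + (-21) + 112 + ? = 315, so (3,3) = 56.
The remaining cell in column 5 is (4,5) = 315 − 189 = 126.
From row 4, 315 − (42 + 98 + (-21) + 126) gives (4,4) = 70.
Main diagonal needs 315; the known cells sum to 238, so (2,2) = 77.
Row 2: -14 + 77 + 133 + 105 + ? = 315, so (2,4) = 14.
Using column 2: 119 + 77 + 0 + 98 + ? → (5,2) = 315 − 294 = 21.
From anti-diagonal, 315 − (7 + 14 + 56 + 98) gives (5,1) = 140.
Using row 5: 140 + 21 + 112 + 49 + ? → (5,4) = 315 − 322 = -7.
Using column 1: 63 + (-14) + 42 + 140 + ? → (3,1) = 315 − 231 = 84.
Column 4 needs 315; the known cells sum to 168, so (3,4) = 147.

147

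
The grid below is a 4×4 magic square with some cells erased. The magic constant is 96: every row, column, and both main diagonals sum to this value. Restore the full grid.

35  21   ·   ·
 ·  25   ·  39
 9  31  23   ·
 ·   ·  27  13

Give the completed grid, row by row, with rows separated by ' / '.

35 21 29 11 / 15 25 17 39 / 9 31 23 33 / 37 19 27 13

The remaining cell in row 3 is (3,4) = 96 − 63 = 33.
Column 2 must total 96; the given cells sum to 77, so (4,2) = 19.
Using column 4: 39 + 33 + 13 + ? → (1,4) = 96 − 85 = 11.
The remaining cell in row 1 is (1,3) = 96 − 67 = 29.
Row 4: 19 + 27 + 13 + ? = 96, so (4,1) = 37.
Using column 1: 35 + 9 + 37 + ? → (2,1) = 96 − 81 = 15.
Column 3 needs 96; the known cells sum to 79, so (2,3) = 17.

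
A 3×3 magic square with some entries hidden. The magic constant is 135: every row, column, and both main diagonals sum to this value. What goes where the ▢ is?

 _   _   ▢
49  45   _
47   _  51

From row 2, 135 − (49 + 45) gives (2,3) = 41.
The remaining cell in row 3 is (3,2) = 135 − 98 = 37.
From column 1, 135 − (49 + 47) gives (1,1) = 39.
The remaining cell in column 2 is (1,2) = 135 − 82 = 53.
The remaining cell in column 3 is (1,3) = 135 − 92 = 43.

43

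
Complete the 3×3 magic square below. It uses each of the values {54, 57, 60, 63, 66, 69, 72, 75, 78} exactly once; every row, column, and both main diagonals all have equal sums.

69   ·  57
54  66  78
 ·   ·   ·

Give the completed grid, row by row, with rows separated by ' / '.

69 72 57 / 54 66 78 / 75 60 63

The 9 entries sum to 594, so each line sums to 594/3 = 198.
The remaining cell in row 1 is (1,2) = 198 − 126 = 72.
From column 1, 198 − (69 + 54) gives (3,1) = 75.
Using column 2: 72 + 66 + ? → (3,2) = 198 − 138 = 60.
The remaining cell in column 3 is (3,3) = 198 − 135 = 63.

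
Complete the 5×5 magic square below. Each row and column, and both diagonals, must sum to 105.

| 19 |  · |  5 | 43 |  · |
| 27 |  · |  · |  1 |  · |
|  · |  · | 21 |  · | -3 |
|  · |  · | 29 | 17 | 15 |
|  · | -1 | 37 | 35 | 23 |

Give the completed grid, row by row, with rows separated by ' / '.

19 7 5 43 31 / 27 25 13 1 39 / 45 33 21 9 -3 / 3 41 29 17 15 / 11 -1 37 35 23

Row 5: -1 + 37 + 35 + 23 + ? = 105, so (5,1) = 11.
Column 3 must total 105; the given cells sum to 92, so (2,3) = 13.
Column 4 needs 105; the known cells sum to 96, so (3,4) = 9.
Main diagonal: 19 + 21 + 17 + 23 + ? = 105, so (2,2) = 25.
From row 2, 105 − (27 + 25 + 13 + 1) gives (2,5) = 39.
From column 5, 105 − (39 + (-3) + 15 + 23) gives (1,5) = 31.
Using anti-diagonal: 31 + 1 + 21 + 11 + ? → (4,2) = 105 − 64 = 41.
From row 1, 105 − (19 + 5 + 43 + 31) gives (1,2) = 7.
Row 4: 41 + 29 + 17 + 15 + ? = 105, so (4,1) = 3.
The remaining cell in column 1 is (3,1) = 105 − 60 = 45.
From column 2, 105 − (7 + 25 + 41 + (-1)) gives (3,2) = 33.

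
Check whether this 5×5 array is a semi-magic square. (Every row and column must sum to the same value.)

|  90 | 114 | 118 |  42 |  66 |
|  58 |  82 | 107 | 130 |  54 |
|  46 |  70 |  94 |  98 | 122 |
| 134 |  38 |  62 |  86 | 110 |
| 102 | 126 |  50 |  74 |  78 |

Row 1: 90 + 114 + 118 + 42 + 66 = 430.
Row 2: 58 + 82 + 107 + 130 + 54 = 431.
Row 3: 46 + 70 + 94 + 98 + 122 = 430.
Row 4: 134 + 38 + 62 + 86 + 110 = 430.
Row 5: 102 + 126 + 50 + 74 + 78 = 430.
Column 1: 90 + 58 + 46 + 134 + 102 = 430.
Column 2: 114 + 82 + 70 + 38 + 126 = 430.
Column 3: 118 + 107 + 94 + 62 + 50 = 431.
Column 4: 42 + 130 + 98 + 86 + 74 = 430.
Column 5: 66 + 54 + 122 + 110 + 78 = 430.

No — column 3 sums to 431 but column 4 sums to 430.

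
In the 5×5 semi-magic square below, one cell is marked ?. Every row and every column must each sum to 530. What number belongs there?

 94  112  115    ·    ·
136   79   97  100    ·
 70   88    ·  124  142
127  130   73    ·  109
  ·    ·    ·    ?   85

From row 2, 530 − (136 + 79 + 97 + 100) gives (2,5) = 118.
Row 3 must total 530; the given cells sum to 424, so (3,3) = 106.
From row 4, 530 − (127 + 130 + 73 + 109) gives (4,4) = 91.
Column 1 must total 530; the given cells sum to 427, so (5,1) = 103.
The remaining cell in column 2 is (5,2) = 530 − 409 = 121.
Column 3 must total 530; the given cells sum to 391, so (5,3) = 139.
Column 5 needs 530; the known cells sum to 454, so (1,5) = 76.
From row 1, 530 − (94 + 112 + 115 + 76) gives (1,4) = 133.
Row 5 must total 530; the given cells sum to 448, so (5,4) = 82.

82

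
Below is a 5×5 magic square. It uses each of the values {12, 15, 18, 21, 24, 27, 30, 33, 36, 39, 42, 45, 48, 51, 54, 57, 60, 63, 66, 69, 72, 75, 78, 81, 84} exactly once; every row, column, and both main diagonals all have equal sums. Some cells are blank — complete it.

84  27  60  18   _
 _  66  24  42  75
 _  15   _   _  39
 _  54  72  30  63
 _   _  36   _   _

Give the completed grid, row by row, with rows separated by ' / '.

The 25 entries sum to 1200, so each line sums to 1200/5 = 240.
Row 1: 84 + 27 + 60 + 18 + ? = 240, so (1,5) = 51.
From row 2, 240 − (66 + 24 + 42 + 75) gives (2,1) = 33.
From row 4, 240 − (54 + 72 + 30 + 63) gives (4,1) = 21.
Column 2: 27 + 66 + 15 + 54 + ? = 240, so (5,2) = 78.
From column 3, 240 − (60 + 24 + 72 + 36) gives (3,3) = 48.
Column 5 must total 240; the given cells sum to 228, so (5,5) = 12.
Anti-diagonal: 51 + 42 + 48 + 54 + ? = 240, so (5,1) = 45.
Row 5 needs 240; the known cells sum to 171, so (5,4) = 69.
Using column 1: 84 + 33 + 21 + 45 + ? → (3,1) = 240 − 183 = 57.
The remaining cell in column 4 is (3,4) = 240 − 159 = 81.

84 27 60 18 51 / 33 66 24 42 75 / 57 15 48 81 39 / 21 54 72 30 63 / 45 78 36 69 12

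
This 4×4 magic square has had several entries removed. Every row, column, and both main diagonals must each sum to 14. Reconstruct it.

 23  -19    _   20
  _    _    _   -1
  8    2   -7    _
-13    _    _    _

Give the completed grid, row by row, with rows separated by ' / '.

The remaining cell in row 1 is (1,3) = 14 − 24 = -10.
From row 3, 14 − (8 + 2 + (-7)) gives (3,4) = 11.
Column 1 needs 14; the known cells sum to 18, so (2,1) = -4.
From column 4, 14 − (20 + (-1) + 11) gives (4,4) = -16.
Main diagonal needs 14; the known cells sum to 0, so (2,2) = 14.
Using anti-diagonal: 20 + 2 + (-13) + ? → (2,3) = 14 − 9 = 5.
Column 2 needs 14; the known cells sum to -3, so (4,2) = 17.
Using column 3: -10 + 5 + (-7) + ? → (4,3) = 14 − (-12) = 26.

23 -19 -10 20 / -4 14 5 -1 / 8 2 -7 11 / -13 17 26 -16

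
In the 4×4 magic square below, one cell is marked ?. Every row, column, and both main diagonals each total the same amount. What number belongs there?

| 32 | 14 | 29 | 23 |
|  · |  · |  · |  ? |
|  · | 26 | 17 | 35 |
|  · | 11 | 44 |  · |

38

Row 1 is complete and sums to 98; that is the magic constant.
The remaining cell in row 3 is (3,1) = 98 − 78 = 20.
Column 2: 14 + 26 + 11 + ? = 98, so (2,2) = 47.
Column 3 needs 98; the known cells sum to 90, so (2,3) = 8.
Main diagonal: 32 + 47 + 17 + ? = 98, so (4,4) = 2.
The remaining cell in anti-diagonal is (4,1) = 98 − 57 = 41.
Column 1 must total 98; the given cells sum to 93, so (2,1) = 5.
Column 4: 23 + 35 + 2 + ? = 98, so (2,4) = 38.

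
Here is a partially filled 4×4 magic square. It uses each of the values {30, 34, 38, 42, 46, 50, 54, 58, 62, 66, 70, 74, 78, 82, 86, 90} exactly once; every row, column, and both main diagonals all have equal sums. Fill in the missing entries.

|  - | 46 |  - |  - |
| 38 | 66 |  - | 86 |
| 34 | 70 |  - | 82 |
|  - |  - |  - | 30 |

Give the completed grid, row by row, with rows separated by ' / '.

The 16 entries sum to 960, so each line sums to 960/4 = 240.
Using row 2: 38 + 66 + 86 + ? → (2,3) = 240 − 190 = 50.
From row 3, 240 − (34 + 70 + 82) gives (3,3) = 54.
Column 2 must total 240; the given cells sum to 182, so (4,2) = 58.
From column 4, 240 − (86 + 82 + 30) gives (1,4) = 42.
From main diagonal, 240 − (66 + 54 + 30) gives (1,1) = 90.
Anti-diagonal must total 240; the given cells sum to 162, so (4,1) = 78.
Row 1: 90 + 46 + 42 + ? = 240, so (1,3) = 62.
Row 4: 78 + 58 + 30 + ? = 240, so (4,3) = 74.

90 46 62 42 / 38 66 50 86 / 34 70 54 82 / 78 58 74 30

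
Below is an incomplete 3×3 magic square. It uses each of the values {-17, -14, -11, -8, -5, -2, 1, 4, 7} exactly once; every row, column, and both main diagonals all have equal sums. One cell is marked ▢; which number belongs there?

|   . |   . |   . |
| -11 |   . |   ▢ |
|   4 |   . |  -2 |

The 9 entries sum to -45, so each line sums to -45/3 = -15.
Row 3 needs -15; the known cells sum to 2, so (3,2) = -17.
The remaining cell in column 1 is (1,1) = -15 − (-7) = -8.
Main diagonal: -8 + (-2) + ? = -15, so (2,2) = -5.
Using anti-diagonal: -5 + 4 + ? → (1,3) = -15 − (-1) = -14.
The remaining cell in row 1 is (1,2) = -15 − (-22) = 7.
Row 2 must total -15; the given cells sum to -16, so (2,3) = 1.

1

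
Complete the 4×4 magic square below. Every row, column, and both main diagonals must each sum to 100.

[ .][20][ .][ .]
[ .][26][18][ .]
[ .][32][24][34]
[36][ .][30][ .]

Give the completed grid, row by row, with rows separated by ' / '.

Row 3 needs 100; the known cells sum to 90, so (3,1) = 10.
Column 2 must total 100; the given cells sum to 78, so (4,2) = 22.
Using column 3: 18 + 24 + 30 + ? → (1,3) = 100 − 72 = 28.
Using anti-diagonal: 18 + 32 + 36 + ? → (1,4) = 100 − 86 = 14.
Row 1 must total 100; the given cells sum to 62, so (1,1) = 38.
Using row 4: 36 + 22 + 30 + ? → (4,4) = 100 − 88 = 12.
The remaining cell in column 1 is (2,1) = 100 − 84 = 16.
From column 4, 100 − (14 + 34 + 12) gives (2,4) = 40.

38 20 28 14 / 16 26 18 40 / 10 32 24 34 / 36 22 30 12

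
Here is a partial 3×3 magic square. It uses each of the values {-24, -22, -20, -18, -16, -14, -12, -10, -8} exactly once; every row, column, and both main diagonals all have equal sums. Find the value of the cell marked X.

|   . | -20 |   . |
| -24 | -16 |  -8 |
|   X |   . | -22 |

-14

The 9 entries sum to -144, so each line sums to -144/3 = -48.
Using column 2: -20 + (-16) + ? → (3,2) = -48 − (-36) = -12.
From column 3, -48 − (-8 + (-22)) gives (1,3) = -18.
Using main diagonal: -16 + (-22) + ? → (1,1) = -48 − (-38) = -10.
Using anti-diagonal: -18 + (-16) + ? → (3,1) = -48 − (-34) = -14.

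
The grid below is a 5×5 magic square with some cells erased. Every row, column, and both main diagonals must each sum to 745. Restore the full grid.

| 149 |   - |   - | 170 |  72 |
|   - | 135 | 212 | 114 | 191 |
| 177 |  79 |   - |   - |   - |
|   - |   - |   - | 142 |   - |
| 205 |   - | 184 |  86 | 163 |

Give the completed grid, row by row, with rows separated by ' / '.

The remaining cell in row 2 is (2,1) = 745 − 652 = 93.
Row 5: 205 + 184 + 86 + 163 + ? = 745, so (5,2) = 107.
From column 1, 745 − (149 + 93 + 177 + 205) gives (4,1) = 121.
Using column 4: 170 + 114 + 142 + 86 + ? → (3,4) = 745 − 512 = 233.
Using main diagonal: 149 + 135 + 142 + 163 + ? → (3,3) = 745 − 589 = 156.
From anti-diagonal, 745 − (72 + 114 + 156 + 205) gives (4,2) = 198.
Row 3 needs 745; the known cells sum to 645, so (3,5) = 100.
Column 2 must total 745; the given cells sum to 519, so (1,2) = 226.
The remaining cell in column 5 is (4,5) = 745 − 526 = 219.
Row 1: 149 + 226 + 170 + 72 + ? = 745, so (1,3) = 128.
Row 4 must total 745; the given cells sum to 680, so (4,3) = 65.

149 226 128 170 72 / 93 135 212 114 191 / 177 79 156 233 100 / 121 198 65 142 219 / 205 107 184 86 163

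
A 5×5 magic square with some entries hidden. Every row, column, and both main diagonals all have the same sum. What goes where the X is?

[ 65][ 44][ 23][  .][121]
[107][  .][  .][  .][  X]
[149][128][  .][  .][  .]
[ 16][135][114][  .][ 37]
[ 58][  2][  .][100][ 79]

Column 1 is complete and sums to 395; that is the magic constant.
Using row 1: 65 + 44 + 23 + 121 + ? → (1,4) = 395 − 253 = 142.
Row 4: 16 + 135 + 114 + 37 + ? = 395, so (4,4) = 93.
Row 5: 58 + 2 + 100 + 79 + ? = 395, so (5,3) = 156.
Column 2: 44 + 128 + 135 + 2 + ? = 395, so (2,2) = 86.
Main diagonal: 65 + 86 + 93 + 79 + ? = 395, so (3,3) = 72.
Anti-diagonal must total 395; the given cells sum to 386, so (2,4) = 9.
Column 3: 23 + 72 + 114 + 156 + ? = 395, so (2,3) = 30.
Column 4 must total 395; the given cells sum to 344, so (3,4) = 51.
Using row 2: 107 + 86 + 30 + 9 + ? → (2,5) = 395 − 232 = 163.

163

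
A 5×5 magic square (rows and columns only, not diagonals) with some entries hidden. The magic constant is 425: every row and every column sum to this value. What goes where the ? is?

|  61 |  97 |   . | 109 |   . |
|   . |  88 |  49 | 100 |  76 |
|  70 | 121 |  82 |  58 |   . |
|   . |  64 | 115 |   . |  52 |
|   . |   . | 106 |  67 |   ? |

118

Row 2: 88 + 49 + 100 + 76 + ? = 425, so (2,1) = 112.
Row 3 must total 425; the given cells sum to 331, so (3,5) = 94.
Column 2: 97 + 88 + 121 + 64 + ? = 425, so (5,2) = 55.
The remaining cell in column 3 is (1,3) = 425 − 352 = 73.
The remaining cell in column 4 is (4,4) = 425 − 334 = 91.
Row 1 must total 425; the given cells sum to 340, so (1,5) = 85.
From row 4, 425 − (64 + 115 + 91 + 52) gives (4,1) = 103.
From column 1, 425 − (61 + 112 + 70 + 103) gives (5,1) = 79.
The remaining cell in column 5 is (5,5) = 425 − 307 = 118.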